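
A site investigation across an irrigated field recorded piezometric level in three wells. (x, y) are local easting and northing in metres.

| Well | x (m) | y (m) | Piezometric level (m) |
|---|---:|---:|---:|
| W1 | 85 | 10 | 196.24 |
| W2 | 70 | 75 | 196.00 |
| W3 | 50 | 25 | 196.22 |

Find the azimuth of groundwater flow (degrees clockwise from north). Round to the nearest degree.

Differences from W1: to W2 (Δx, Δy, Δh) = (-15, 65, -0.24); to W3 = (-35, 15, -0.02).
Solve a·Δx + b·Δy = Δh: det = (-15)·15 − (-35)·65 = 2050.
∂h/∂x = [(-0.24)·15 − (-0.02)·65] / 2050 = -0.001122
∂h/∂y = [(-15)·(-0.02) − (-35)·(-0.24)] / 2050 = -0.003951
Flow direction (−∇h) has components (+0.001122 E, +0.003951 N).
Azimuth = atan2(E, N) = atan2(+0.001122, +0.003951) = 15.9° ≈ 016°.

016°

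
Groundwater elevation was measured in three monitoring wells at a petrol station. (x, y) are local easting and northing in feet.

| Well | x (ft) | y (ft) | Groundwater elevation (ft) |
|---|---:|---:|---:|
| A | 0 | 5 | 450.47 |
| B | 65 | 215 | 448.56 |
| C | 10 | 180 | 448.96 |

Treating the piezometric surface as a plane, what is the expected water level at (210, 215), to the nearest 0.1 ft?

Differences from A: to B (Δx, Δy, Δh) = (65, 210, -1.91); to C = (10, 175, -1.51).
Solve a·Δx + b·Δy = Δh: det = 65·175 − 10·210 = 9275.
∂h/∂x = [(-1.91)·175 − (-1.51)·210] / 9275 = -0.001849
∂h/∂y = [65·(-1.51) − 10·(-1.91)] / 9275 = -0.008523
h(210, 215) = 450.47 + (-0.001849)·(210) + (-0.008523)·(210) = 450.47 -0.388 -1.790 = 448.292 ft.

448.3 ft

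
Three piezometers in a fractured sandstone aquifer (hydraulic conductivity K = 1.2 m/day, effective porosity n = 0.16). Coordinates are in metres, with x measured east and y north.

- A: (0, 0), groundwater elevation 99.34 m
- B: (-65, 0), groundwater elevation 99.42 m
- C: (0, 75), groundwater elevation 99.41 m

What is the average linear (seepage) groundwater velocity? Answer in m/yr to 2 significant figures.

∂h/∂x = (99.42 − 99.34) / (-65 − 0) = -0.001231
∂h/∂y = (99.41 − 99.34) / (75 − 0) = +0.0009333
|∇h| = √(-0.001231² + 0.0009333²) = 0.001545
Seepage velocity v = K·i/n = 1.2 × 0.001545 / 0.16 = 0.01159 m/day = 4.233 m/yr.

4.2 m/yr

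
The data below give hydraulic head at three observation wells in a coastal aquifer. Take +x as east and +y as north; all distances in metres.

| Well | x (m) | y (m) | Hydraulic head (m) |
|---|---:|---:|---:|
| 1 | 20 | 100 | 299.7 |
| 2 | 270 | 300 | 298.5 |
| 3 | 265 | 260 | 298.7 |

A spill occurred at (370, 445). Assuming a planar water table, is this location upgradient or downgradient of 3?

Taking 1 as reference: 2−1 = (250, 200, -1.2); 3−1 = (245, 160, -1.0).
Solve a·Δx + b·Δy = Δh: det = 250·160 − 245·200 = -9000.
∂h/∂x = [(-1.2)·160 − (-1.0)·200] / -9000 = -0.0008889
∂h/∂y = [250·(-1.0) − 245·(-1.2)] / -9000 = -0.004889
Head at (370, 445) = 299.7 + (-0.0008889)·(350) + (-0.004889)·(345) = 297.70 m.
That is lower than the 298.7 m at 3, so the point is downgradient.

downgradient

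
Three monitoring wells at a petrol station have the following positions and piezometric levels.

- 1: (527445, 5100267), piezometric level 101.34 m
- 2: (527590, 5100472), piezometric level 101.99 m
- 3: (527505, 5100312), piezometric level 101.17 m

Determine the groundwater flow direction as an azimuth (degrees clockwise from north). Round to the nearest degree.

135°

Taking 1 as reference: 2−1 = (145, 205, +0.65); 3−1 = (60, 45, -0.17).
Determinant of the coordinate differences = 145·45 − 60·205 = -5775.
∂h/∂x = [(+0.65)·45 − (-0.17)·205] / -5775 = -0.01110
∂h/∂y = [145·(-0.17) − 60·(+0.65)] / -5775 = +0.01102
Flow direction (−∇h) has components (+0.01110 E, -0.01102 N).
Azimuth = atan2(E, N) = atan2(+0.01110, -0.01102) = 134.8° ≈ 135°.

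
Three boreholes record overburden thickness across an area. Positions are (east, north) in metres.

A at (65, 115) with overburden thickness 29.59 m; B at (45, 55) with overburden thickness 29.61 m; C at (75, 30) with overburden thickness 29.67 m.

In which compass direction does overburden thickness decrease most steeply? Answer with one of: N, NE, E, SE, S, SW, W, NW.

NW

With d = a·x + b·y + c and A as origin, the differences give:
  (-20)·a + (-60)·b = +0.02
  10·a + (-85)·b = +0.08
Eliminate b (×(-85) and ×(-60), subtract): 2300·a = 3.100 → a = ∂d/∂x = +0.001348
Back-substitute: b = ∂d/∂y = -0.0007826.
Steepest decrease is along −∇f = (-0.001348 E, +0.0007826 N) → northwest.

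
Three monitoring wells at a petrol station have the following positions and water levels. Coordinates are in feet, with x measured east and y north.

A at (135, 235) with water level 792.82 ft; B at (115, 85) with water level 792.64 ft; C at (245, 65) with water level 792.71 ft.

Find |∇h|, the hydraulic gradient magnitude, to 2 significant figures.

0.0013

Taking A as reference: B−A = (-20, -150, -0.18); C−A = (110, -170, -0.11).
Solve a·Δx + b·Δy = Δh: det = (-20)·(-170) − 110·(-150) = 19900.
∂h/∂x = [(-0.18)·(-170) − (-0.11)·(-150)] / 19900 = +0.0007085
∂h/∂y = [(-20)·(-0.11) − 110·(-0.18)] / 19900 = +0.001106
|∇h| = √(0.0007085² + 0.001106²) = 0.001313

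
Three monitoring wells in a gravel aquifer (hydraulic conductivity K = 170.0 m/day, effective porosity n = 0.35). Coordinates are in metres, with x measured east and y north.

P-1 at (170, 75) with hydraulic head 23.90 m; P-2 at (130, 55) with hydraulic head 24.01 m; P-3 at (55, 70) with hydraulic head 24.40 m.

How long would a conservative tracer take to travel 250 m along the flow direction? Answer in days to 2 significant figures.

90 days

With h = a·x + b·y + c and P-1 as origin, the differences give:
  (-40)·a + (-20)·b = +0.11
  (-115)·a + (-5)·b = +0.50
Eliminate b (×(-5) and ×(-20), subtract): -2100·a = 9.450 → a = ∂h/∂x = -0.004500
Back-substitute: b = ∂h/∂y = +0.003500.
|∇h| = √(-0.004500² + 0.003500²) = 0.005701
Seepage velocity v = K·i/n = 170.0 × 0.005701 / 0.35 = 2.769 m/day.
t = 250 / 2.769 = 90.29 days.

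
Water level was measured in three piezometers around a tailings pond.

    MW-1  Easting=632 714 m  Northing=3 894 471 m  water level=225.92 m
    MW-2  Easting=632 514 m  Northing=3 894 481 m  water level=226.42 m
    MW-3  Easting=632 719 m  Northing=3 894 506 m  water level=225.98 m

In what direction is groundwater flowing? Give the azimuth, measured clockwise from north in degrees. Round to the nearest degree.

131°

With h = a·x + b·y + c and MW-1 as origin, the differences give:
  (-200)·a + 10·b = +0.50
  5·a + 35·b = +0.06
Eliminate b (×35 and ×10, subtract): -7050·a = 16.900 → a = ∂h/∂x = -0.002397
Back-substitute: b = ∂h/∂y = +0.002057.
Flow direction (−∇h) has components (+0.002397 E, -0.002057 N).
Azimuth = atan2(E, N) = atan2(+0.002397, -0.002057) = 130.6° ≈ 131°.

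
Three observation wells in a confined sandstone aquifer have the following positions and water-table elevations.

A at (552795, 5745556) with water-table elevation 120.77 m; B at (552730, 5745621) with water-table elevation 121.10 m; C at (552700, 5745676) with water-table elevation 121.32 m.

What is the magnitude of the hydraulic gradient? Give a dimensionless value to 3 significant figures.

0.00360

Three-point gradient (reference A): Δ to B = (-65, 65, +0.33), Δ to C = (-95, 120, +0.55).
∂h/∂x = -0.002369, ∂h/∂y = +0.002708 (det = -1625).
|∇h| = √(-0.002369² + 0.002708²) = 0.003598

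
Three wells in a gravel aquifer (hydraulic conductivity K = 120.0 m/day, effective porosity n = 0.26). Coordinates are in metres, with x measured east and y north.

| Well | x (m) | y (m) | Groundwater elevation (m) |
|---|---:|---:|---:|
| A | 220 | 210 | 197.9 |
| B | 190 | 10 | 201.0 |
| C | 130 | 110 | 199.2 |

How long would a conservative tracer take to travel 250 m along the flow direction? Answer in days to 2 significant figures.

Differences from A: to B (Δx, Δy, Δh) = (-30, -200, +3.1); to C = (-90, -100, +1.3).
Determinant of the coordinate differences = (-30)·(-100) − (-90)·(-200) = -15000.
∂h/∂x = [(+3.1)·(-100) − (+1.3)·(-200)] / -15000 = +0.003333
∂h/∂y = [(-30)·(+1.3) − (-90)·(+3.1)] / -15000 = -0.01600
|∇h| = √(0.003333² + -0.01600²) = 0.01634
Seepage velocity v = K·i/n = 120.0 × 0.01634 / 0.26 = 7.542 m/day.
t = 250 / 7.542 = 33.15 days.

33 days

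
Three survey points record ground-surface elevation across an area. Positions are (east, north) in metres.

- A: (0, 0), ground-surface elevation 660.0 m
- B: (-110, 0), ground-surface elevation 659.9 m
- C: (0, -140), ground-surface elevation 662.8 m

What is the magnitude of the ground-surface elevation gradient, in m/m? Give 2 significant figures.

∂z/∂x = (659.9 − 660.0) / (-110 − 0) = +0.0009091
∂z/∂y = (662.8 − 660.0) / (-140 − 0) = -0.02000
|∇f| = √(0.0009091² + -0.02000²) = 0.02002 m/m

0.020 m/m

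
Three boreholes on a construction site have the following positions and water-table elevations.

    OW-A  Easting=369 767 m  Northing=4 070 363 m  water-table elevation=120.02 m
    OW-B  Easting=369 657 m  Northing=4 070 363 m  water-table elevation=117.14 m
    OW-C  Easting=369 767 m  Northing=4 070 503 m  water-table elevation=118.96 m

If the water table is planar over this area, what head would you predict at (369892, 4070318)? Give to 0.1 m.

∂h/∂x = (117.14 − 120.02) / (369657 − 369767) = +0.02618
∂h/∂y = (118.96 − 120.02) / (4070503 − 4070363) = -0.007571
h(369892, 4070318) = 120.02 + (+0.02618)·(125) + (-0.007571)·(-45) = 120.02 +3.273 +0.341 = 123.633 m.

123.6 m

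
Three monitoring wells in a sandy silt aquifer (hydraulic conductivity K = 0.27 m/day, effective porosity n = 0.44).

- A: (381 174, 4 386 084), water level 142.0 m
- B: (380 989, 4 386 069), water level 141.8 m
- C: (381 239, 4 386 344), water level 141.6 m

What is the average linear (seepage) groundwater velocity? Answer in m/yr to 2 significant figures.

0.50 m/yr

Three-point gradient (reference A): Δ to B = (-185, -15, -0.2), Δ to C = (65, 260, -0.4).
∂h/∂x = +0.001231, ∂h/∂y = -0.001846 (det = -47125).
|∇h| = √(0.001231² + -0.001846²) = 0.002219
Seepage velocity v = K·i/n = 0.27 × 0.002219 / 0.44 = 0.001362 m/day = 0.4975 m/yr.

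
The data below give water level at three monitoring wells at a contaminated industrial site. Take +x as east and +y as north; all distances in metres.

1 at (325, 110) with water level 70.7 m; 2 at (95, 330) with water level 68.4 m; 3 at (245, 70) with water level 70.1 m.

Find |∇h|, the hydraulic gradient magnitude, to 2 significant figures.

Differences from 1: to 2 (Δx, Δy, Δh) = (-230, 220, -2.3); to 3 = (-80, -40, -0.6).
Solve a·Δx + b·Δy = Δh: det = (-230)·(-40) − (-80)·220 = 26800.
∂h/∂x = [(-2.3)·(-40) − (-0.6)·220] / 26800 = +0.008358
∂h/∂y = [(-230)·(-0.6) − (-80)·(-2.3)] / 26800 = -0.001716
|∇h| = √(0.008358² + -0.001716²) = 0.008532

0.0085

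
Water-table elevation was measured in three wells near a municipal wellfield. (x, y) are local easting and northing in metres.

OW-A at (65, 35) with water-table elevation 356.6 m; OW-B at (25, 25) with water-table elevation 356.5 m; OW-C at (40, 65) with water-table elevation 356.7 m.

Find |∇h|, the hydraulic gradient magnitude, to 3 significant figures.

0.00469

With h = a·x + b·y + c and OW-A as origin, the differences give:
  (-40)·a + (-10)·b = -0.1
  (-25)·a + 30·b = +0.1
Eliminate b (×30 and ×(-10), subtract): -1450·a = -2.00 → a = ∂h/∂x = +0.001379
Back-substitute: b = ∂h/∂y = +0.004483.
|∇h| = √(0.001379² + 0.004483²) = 0.00469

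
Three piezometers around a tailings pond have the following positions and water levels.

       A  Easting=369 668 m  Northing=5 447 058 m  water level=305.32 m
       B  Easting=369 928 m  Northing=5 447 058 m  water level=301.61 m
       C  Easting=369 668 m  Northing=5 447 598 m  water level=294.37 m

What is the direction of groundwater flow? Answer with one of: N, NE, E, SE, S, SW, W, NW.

∂h/∂x = (301.61 − 305.32) / (369928 − 369668) = -0.01427
∂h/∂y = (294.37 − 305.32) / (5447598 − 5447058) = -0.02028
Flow = −∇h = (+0.01427 east, +0.02028 north), which points northeast.

NE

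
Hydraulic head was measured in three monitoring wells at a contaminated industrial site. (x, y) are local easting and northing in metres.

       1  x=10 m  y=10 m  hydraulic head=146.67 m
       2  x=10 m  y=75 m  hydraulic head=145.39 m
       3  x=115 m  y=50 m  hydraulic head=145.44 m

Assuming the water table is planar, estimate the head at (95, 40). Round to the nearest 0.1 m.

145.7 m

Taking 1 as reference: 2−1 = (0, 65, -1.28); 3−1 = (105, 40, -1.23).
Solve a·Δx + b·Δy = Δh: det = 0·40 − 105·65 = -6825.
∂h/∂x = [(-1.28)·40 − (-1.23)·65] / -6825 = -0.004212
∂h/∂y = [0·(-1.23) − 105·(-1.28)] / -6825 = -0.01969
h(95, 40) = 146.67 + (-0.004212)·(85) + (-0.01969)·(30) = 146.67 -0.358 -0.591 = 145.721 m.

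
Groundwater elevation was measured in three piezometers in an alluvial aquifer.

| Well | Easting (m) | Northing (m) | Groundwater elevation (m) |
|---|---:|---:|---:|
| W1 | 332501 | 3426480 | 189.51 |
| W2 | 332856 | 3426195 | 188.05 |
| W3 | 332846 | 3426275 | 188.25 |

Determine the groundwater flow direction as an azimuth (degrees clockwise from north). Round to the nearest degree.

Taking W1 as reference: W2−W1 = (355, -285, -1.46); W3−W1 = (345, -205, -1.26).
Solve a·Δx + b·Δy = Δh: det = 355·(-205) − 345·(-285) = 25550.
∂h/∂x = [(-1.46)·(-205) − (-1.26)·(-285)] / 25550 = -0.002341
∂h/∂y = [355·(-1.26) − 345·(-1.46)] / 25550 = +0.002207
Flow direction (−∇h) has components (+0.002341 E, -0.002207 N).
Azimuth = atan2(E, N) = atan2(+0.002341, -0.002207) = 133.3° ≈ 133°.

133°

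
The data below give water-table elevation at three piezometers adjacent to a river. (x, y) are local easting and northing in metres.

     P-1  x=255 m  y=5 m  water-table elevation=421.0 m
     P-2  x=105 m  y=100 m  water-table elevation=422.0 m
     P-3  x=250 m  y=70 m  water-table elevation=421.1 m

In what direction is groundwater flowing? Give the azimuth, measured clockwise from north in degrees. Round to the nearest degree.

100°

Taking P-1 as reference: P-2−P-1 = (-150, 95, +1.0); P-3−P-1 = (-5, 65, +0.1).
Solve a·Δx + b·Δy = Δh: det = (-150)·65 − (-5)·95 = -9275.
∂h/∂x = [(+1.0)·65 − (+0.1)·95] / -9275 = -0.005984
∂h/∂y = [(-150)·(+0.1) − (-5)·(+1.0)] / -9275 = +0.001078
Flow direction (−∇h) has components (+0.005984 E, -0.001078 N).
Azimuth = atan2(E, N) = atan2(+0.005984, -0.001078) = 100.2° ≈ 100°.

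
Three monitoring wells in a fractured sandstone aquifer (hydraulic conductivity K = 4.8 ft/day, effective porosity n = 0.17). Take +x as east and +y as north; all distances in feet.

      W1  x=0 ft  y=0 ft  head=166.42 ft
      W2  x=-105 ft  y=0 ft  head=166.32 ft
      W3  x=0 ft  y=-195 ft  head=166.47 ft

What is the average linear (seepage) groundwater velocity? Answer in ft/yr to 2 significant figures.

10 ft/yr

∂h/∂x = (166.32 − 166.42) / (-105 − 0) = +0.0009524
∂h/∂y = (166.47 − 166.42) / (-195 − 0) = -0.0002564
|∇h| = √(0.0009524² + -0.0002564²) = 0.0009863
Seepage velocity v = K·i/n = 4.8 × 0.0009863 / 0.17 = 0.02785 ft/day = 10.17 ft/yr.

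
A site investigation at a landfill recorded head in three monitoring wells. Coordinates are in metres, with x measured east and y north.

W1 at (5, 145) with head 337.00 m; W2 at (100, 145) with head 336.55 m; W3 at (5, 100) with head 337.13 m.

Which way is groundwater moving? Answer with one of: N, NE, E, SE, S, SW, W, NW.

NE

With h = a·x + b·y + c and W1 as origin, the differences give:
  95·a + 0·b = -0.45
  0·a + (-45)·b = +0.13
Eliminate b (×(-45) and ×0, subtract): -4275·a = 20.250 → a = ∂h/∂x = -0.004737
Back-substitute: b = ∂h/∂y = -0.002889.
Flow = −∇h = (+0.004737 east, +0.002889 north), which points northeast.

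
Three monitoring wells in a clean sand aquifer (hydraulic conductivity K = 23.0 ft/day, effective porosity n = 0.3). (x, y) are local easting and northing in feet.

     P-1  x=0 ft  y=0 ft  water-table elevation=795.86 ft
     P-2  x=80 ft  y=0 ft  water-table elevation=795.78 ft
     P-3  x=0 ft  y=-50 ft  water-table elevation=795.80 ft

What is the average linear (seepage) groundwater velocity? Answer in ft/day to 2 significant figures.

∂h/∂x = (795.78 − 795.86) / (80 − 0) = -0.001000
∂h/∂y = (795.80 − 795.86) / (-50 − 0) = +0.001200
|∇h| = √(-0.001000² + 0.001200²) = 0.001562
Seepage velocity v = K·i/n = 23.0 × 0.001562 / 0.3 = 0.1198 ft/day.

0.12 ft/day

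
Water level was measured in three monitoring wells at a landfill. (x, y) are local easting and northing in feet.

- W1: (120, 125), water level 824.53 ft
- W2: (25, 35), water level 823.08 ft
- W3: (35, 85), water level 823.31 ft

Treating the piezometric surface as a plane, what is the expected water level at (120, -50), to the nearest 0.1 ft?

Taking W1 as reference: W2−W1 = (-95, -90, -1.45); W3−W1 = (-85, -40, -1.22).
Determinant of the coordinate differences = (-95)·(-40) − (-85)·(-90) = -3850.
∂h/∂x = [(-1.45)·(-40) − (-1.22)·(-90)] / -3850 = +0.01345
∂h/∂y = [(-95)·(-1.22) − (-85)·(-1.45)] / -3850 = +0.001909
h(120, -50) = 824.53 + (+0.01345)·(0) + (+0.001909)·(-175) = 824.53 +0.000 -0.334 = 824.196 ft.

824.2 ft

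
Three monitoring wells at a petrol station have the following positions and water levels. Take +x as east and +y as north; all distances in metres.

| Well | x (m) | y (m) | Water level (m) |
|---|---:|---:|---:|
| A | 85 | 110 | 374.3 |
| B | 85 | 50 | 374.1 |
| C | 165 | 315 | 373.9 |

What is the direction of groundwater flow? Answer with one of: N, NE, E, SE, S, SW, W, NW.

E

Differences from A: to B (Δx, Δy, Δh) = (0, -60, -0.2); to C = (80, 205, -0.4).
Determinant of the coordinate differences = 0·205 − 80·(-60) = 4800.
∂h/∂x = [(-0.2)·205 − (-0.4)·(-60)] / 4800 = -0.01354
∂h/∂y = [0·(-0.4) − 80·(-0.2)] / 4800 = +0.003333
Flow = −∇h = (+0.01354 east, -0.003333 north), which points east.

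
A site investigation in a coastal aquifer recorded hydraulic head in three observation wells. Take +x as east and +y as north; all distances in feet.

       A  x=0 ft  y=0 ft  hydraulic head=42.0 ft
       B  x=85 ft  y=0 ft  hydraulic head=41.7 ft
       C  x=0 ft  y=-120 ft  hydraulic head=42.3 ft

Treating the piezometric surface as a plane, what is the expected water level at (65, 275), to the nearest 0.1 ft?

41.1 ft

∂h/∂x = (41.7 − 42.0) / (85 − 0) = -0.003529
∂h/∂y = (42.3 − 42.0) / (-120 − 0) = -0.002500
h(65, 275) = 42.0 + (-0.003529)·(65) + (-0.002500)·(275) = 42.0 -0.229 -0.687 = 41.083 ft.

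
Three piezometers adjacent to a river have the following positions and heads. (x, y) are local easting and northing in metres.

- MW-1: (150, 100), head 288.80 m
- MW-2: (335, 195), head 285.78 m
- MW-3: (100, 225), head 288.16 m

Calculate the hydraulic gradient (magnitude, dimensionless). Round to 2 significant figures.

Taking MW-1 as reference: MW-2−MW-1 = (185, 95, -3.02); MW-3−MW-1 = (-50, 125, -0.64).
Determinant of the coordinate differences = 185·125 − (-50)·95 = 27875.
∂h/∂x = [(-3.02)·125 − (-0.64)·95] / 27875 = -0.01136
∂h/∂y = [185·(-0.64) − (-50)·(-3.02)] / 27875 = -0.009665
|∇h| = √(-0.01136² + -0.009665²) = 0.01492

0.015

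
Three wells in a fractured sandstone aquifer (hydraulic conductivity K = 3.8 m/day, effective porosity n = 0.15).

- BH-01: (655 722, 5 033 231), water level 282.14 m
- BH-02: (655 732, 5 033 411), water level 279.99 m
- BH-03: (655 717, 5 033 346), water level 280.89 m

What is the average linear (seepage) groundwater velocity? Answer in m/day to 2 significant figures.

0.40 m/day

With h = a·x + b·y + c and BH-01 as origin, the differences give:
  10·a + 180·b = -2.15
  (-5)·a + 115·b = -1.25
Eliminate b (×115 and ×180, subtract): 2050·a = -22.250 → a = ∂h/∂x = -0.01085
Back-substitute: b = ∂h/∂y = -0.01134.
|∇h| = √(-0.01085² + -0.01134²) = 0.01569
Seepage velocity v = K·i/n = 3.8 × 0.01569 / 0.15 = 0.3975 m/day.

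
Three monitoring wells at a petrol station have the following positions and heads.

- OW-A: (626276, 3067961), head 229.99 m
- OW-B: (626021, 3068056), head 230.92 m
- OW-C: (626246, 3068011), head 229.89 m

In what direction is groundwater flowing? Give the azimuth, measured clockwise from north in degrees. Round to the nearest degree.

046°

Taking OW-A as reference: OW-B−OW-A = (-255, 95, +0.93); OW-C−OW-A = (-30, 50, -0.10).
Determinant of the coordinate differences = (-255)·50 − (-30)·95 = -9900.
∂h/∂x = [(+0.93)·50 − (-0.10)·95] / -9900 = -0.005657
∂h/∂y = [(-255)·(-0.10) − (-30)·(+0.93)] / -9900 = -0.005394
Flow direction (−∇h) has components (+0.005657 E, +0.005394 N).
Azimuth = atan2(E, N) = atan2(+0.005657, +0.005394) = 46.4° ≈ 046°.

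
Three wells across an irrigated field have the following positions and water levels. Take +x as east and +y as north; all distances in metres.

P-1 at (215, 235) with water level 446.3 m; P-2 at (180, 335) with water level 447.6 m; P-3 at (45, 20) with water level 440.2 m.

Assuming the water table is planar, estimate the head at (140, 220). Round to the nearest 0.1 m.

445.0 m

Taking P-1 as reference: P-2−P-1 = (-35, 100, +1.3); P-3−P-1 = (-170, -215, -6.1).
Determinant of the coordinate differences = (-35)·(-215) − (-170)·100 = 24525.
∂h/∂x = [(+1.3)·(-215) − (-6.1)·100] / 24525 = +0.01348
∂h/∂y = [(-35)·(-6.1) − (-170)·(+1.3)] / 24525 = +0.01772
h(140, 220) = 446.3 + (+0.01348)·(-75) + (+0.01772)·(-15) = 446.3 -1.011 -0.266 = 445.024 m.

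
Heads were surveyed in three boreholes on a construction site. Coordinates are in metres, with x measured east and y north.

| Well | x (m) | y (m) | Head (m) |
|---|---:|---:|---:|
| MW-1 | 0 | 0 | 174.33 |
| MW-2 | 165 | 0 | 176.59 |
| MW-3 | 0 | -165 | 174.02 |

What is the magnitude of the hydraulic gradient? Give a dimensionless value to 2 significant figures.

∂h/∂x = (176.59 − 174.33) / (165 − 0) = +0.01370
∂h/∂y = (174.02 − 174.33) / (-165 − 0) = +0.001879
|∇h| = √(0.01370² + 0.001879²) = 0.01383

0.014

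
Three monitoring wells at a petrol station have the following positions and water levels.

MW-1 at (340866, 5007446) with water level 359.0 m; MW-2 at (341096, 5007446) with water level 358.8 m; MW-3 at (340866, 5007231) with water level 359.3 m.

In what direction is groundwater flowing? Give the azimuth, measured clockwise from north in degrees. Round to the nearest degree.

032°

∂h/∂x = (358.8 − 359.0) / (341096 − 340866) = -0.0008696
∂h/∂y = (359.3 − 359.0) / (5007231 − 5007446) = -0.001395
Flow direction (−∇h) has components (+0.0008696 E, +0.001395 N).
Azimuth = atan2(E, N) = atan2(+0.0008696, +0.001395) = 31.9° ≈ 032°.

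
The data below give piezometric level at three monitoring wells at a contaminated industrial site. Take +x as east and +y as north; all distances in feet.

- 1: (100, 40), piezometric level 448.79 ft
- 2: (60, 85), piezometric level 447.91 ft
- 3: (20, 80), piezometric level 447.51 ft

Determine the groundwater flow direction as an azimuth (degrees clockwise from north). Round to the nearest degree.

311°

Taking 1 as reference: 2−1 = (-40, 45, -0.88); 3−1 = (-80, 40, -1.28).
Determinant of the coordinate differences = (-40)·40 − (-80)·45 = 2000.
∂h/∂x = [(-0.88)·40 − (-1.28)·45] / 2000 = +0.01120
∂h/∂y = [(-40)·(-1.28) − (-80)·(-0.88)] / 2000 = -0.009600
Flow direction (−∇h) has components (-0.01120 E, +0.009600 N).
Azimuth = atan2(E, N) = atan2(-0.01120, +0.009600) = 310.6° ≈ 311°.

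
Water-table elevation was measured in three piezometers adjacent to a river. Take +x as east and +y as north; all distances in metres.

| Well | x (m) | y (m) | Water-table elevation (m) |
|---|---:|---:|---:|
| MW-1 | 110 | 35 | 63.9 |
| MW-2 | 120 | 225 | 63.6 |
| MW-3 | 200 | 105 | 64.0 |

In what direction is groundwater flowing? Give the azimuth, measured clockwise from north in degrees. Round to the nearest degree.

Three-point gradient (reference MW-1): Δ to MW-2 = (10, 190, -0.3), Δ to MW-3 = (90, 70, +0.1).
∂h/∂x = +0.002439, ∂h/∂y = -0.001707 (det = -16400).
Flow direction (−∇h) has components (-0.002439 E, +0.001707 N).
Azimuth = atan2(E, N) = atan2(-0.002439, +0.001707) = 305.0° ≈ 305°.

305°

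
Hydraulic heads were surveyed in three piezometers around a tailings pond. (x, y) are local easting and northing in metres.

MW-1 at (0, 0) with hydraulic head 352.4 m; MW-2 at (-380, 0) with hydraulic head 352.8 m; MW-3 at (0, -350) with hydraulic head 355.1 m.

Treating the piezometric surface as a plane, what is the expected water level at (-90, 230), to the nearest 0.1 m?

∂h/∂x = (352.8 − 352.4) / (-380 − 0) = -0.001053
∂h/∂y = (355.1 − 352.4) / (-350 − 0) = -0.007714
h(-90, 230) = 352.4 + (-0.001053)·(-90) + (-0.007714)·(230) = 352.4 +0.095 -1.774 = 350.720 m.

350.7 m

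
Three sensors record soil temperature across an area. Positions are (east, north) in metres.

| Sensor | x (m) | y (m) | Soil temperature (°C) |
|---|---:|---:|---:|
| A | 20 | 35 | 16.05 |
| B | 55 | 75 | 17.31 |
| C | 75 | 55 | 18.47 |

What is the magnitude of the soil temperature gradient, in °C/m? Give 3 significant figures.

Taking A as reference: B−A = (35, 40, +1.26); C−A = (55, 20, +2.42).
Determinant of the coordinate differences = 35·20 − 55·40 = -1500.
∂T/∂x = [(+1.26)·20 − (+2.42)·40] / -1500 = +0.04773
∂T/∂y = [35·(+2.42) − 55·(+1.26)] / -1500 = -0.01027
|∇f| = √(0.04773² + -0.01027²) = 0.04882 °C/m

0.0488 °C/m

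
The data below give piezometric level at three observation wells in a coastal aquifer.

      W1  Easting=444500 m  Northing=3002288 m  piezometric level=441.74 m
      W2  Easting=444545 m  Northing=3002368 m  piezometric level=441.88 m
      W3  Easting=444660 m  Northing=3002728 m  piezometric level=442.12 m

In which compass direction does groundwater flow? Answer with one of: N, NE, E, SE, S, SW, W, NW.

Differences from W1: to W2 (Δx, Δy, Δh) = (45, 80, +0.14); to W3 = (160, 440, +0.38).
Solve a·Δx + b·Δy = Δh: det = 45·440 − 160·80 = 7000.
∂h/∂x = [(+0.14)·440 − (+0.38)·80] / 7000 = +0.004457
∂h/∂y = [45·(+0.38) − 160·(+0.14)] / 7000 = -0.0007571
Flow = −∇h = (-0.004457 east, +0.0007571 north), which points west.

W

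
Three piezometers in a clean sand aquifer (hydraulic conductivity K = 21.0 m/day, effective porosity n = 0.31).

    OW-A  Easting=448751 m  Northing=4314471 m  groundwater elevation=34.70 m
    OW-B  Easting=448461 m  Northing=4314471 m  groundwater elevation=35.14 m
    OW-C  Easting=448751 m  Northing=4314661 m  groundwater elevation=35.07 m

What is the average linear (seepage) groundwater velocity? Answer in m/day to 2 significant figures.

∂h/∂x = (35.14 − 34.70) / (448461 − 448751) = -0.001517
∂h/∂y = (35.07 − 34.70) / (4314661 − 4314471) = +0.001947
|∇h| = √(-0.001517² + 0.001947²) = 0.002468
Seepage velocity v = K·i/n = 21.0 × 0.002468 / 0.31 = 0.1672 m/day.

0.17 m/day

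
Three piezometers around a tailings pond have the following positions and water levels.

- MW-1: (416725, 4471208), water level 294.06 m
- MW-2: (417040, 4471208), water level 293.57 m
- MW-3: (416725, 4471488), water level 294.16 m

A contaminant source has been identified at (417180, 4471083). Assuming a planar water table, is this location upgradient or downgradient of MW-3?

∂h/∂x = (293.57 − 294.06) / (417040 − 416725) = -0.001556
∂h/∂y = (294.16 − 294.06) / (4471488 − 4471208) = +0.0003571
Head at (417180, 4471083) = 294.06 + (-0.001556)·(455) + (+0.0003571)·(-125) = 293.31 m.
That is lower than the 294.16 m at MW-3, so the point is downgradient.

downgradient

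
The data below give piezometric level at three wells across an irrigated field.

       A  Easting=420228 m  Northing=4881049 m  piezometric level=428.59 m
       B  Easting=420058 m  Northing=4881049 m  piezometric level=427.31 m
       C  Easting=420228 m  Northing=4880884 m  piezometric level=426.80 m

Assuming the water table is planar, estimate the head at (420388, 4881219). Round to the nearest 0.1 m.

431.6 m

∂h/∂x = (427.31 − 428.59) / (420058 − 420228) = +0.007529
∂h/∂y = (426.80 − 428.59) / (4880884 − 4881049) = +0.01085
h(420388, 4881219) = 428.59 + (+0.007529)·(160) + (+0.01085)·(170) = 428.59 +1.205 +1.844 = 431.639 m.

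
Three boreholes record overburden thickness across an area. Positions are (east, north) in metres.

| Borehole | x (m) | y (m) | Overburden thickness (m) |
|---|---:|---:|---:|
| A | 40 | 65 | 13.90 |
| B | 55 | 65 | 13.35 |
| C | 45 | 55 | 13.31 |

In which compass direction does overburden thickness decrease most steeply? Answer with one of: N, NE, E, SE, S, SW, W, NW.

SE

With d = a·x + b·y + c and A as origin, the differences give:
  15·a + 0·b = -0.55
  5·a + (-10)·b = -0.59
Eliminate b (×(-10) and ×0, subtract): -150·a = 5.500 → a = ∂d/∂x = -0.03667
Back-substitute: b = ∂d/∂y = +0.04067.
Steepest decrease is along −∇f = (+0.03667 E, -0.04067 N) → southeast.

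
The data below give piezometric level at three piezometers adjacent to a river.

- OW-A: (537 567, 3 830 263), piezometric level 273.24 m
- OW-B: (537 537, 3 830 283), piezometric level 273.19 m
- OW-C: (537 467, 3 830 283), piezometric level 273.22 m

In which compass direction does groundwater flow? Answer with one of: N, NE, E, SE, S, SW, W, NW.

N

With h = a·x + b·y + c and OW-A as origin, the differences give:
  (-30)·a + 20·b = -0.05
  (-100)·a + 20·b = -0.02
Eliminate b (×20 and ×20, subtract): 1400·a = -0.600 → a = ∂h/∂x = -0.0004286
Back-substitute: b = ∂h/∂y = -0.003143.
Flow = −∇h = (+0.0004286 east, +0.003143 north), which points north.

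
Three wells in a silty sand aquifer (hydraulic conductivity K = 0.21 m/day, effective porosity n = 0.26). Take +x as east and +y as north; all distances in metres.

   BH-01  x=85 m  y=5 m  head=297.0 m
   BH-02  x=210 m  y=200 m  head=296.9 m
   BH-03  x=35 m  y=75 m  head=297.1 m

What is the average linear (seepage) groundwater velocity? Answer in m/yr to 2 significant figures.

Differences from BH-01: to BH-02 (Δx, Δy, Δh) = (125, 195, -0.1); to BH-03 = (-50, 70, +0.1).
Solve a·Δx + b·Δy = Δh: det = 125·70 − (-50)·195 = 18500.
∂h/∂x = [(-0.1)·70 − (+0.1)·195] / 18500 = -0.001432
∂h/∂y = [125·(+0.1) − (-50)·(-0.1)] / 18500 = +0.0004054
|∇h| = √(-0.001432² + 0.0004054²) = 0.001488
Seepage velocity v = K·i/n = 0.21 × 0.001488 / 0.26 = 0.001202 m/day = 0.439 m/yr.

0.44 m/yr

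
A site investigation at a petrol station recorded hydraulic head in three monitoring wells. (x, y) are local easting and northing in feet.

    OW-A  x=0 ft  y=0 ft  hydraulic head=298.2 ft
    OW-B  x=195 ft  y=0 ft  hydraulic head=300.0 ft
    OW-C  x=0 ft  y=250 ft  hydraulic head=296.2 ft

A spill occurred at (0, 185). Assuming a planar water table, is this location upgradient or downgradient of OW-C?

∂h/∂x = (300.0 − 298.2) / (195 − 0) = +0.009231
∂h/∂y = (296.2 − 298.2) / (250 − 0) = -0.008000
Head at (0, 185) = 298.2 + (+0.009231)·(0) + (-0.008000)·(185) = 296.72 ft.
That is higher than the 296.2 ft at OW-C, so the point is upgradient.

upgradient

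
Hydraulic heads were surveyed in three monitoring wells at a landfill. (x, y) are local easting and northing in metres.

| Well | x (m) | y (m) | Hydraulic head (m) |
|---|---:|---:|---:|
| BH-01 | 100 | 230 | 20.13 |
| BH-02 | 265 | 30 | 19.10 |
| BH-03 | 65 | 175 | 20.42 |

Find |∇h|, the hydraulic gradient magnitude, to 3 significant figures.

0.00717

Differences from BH-01: to BH-02 (Δx, Δy, Δh) = (165, -200, -1.03); to BH-03 = (-35, -55, +0.29).
Solve a·Δx + b·Δy = Δh: det = 165·(-55) − (-35)·(-200) = -16075.
∂h/∂x = [(-1.03)·(-55) − (+0.29)·(-200)] / -16075 = -0.007132
∂h/∂y = [165·(+0.29) − (-35)·(-1.03)] / -16075 = -0.0007341
|∇h| = √(-0.007132² + -0.0007341²) = 0.00717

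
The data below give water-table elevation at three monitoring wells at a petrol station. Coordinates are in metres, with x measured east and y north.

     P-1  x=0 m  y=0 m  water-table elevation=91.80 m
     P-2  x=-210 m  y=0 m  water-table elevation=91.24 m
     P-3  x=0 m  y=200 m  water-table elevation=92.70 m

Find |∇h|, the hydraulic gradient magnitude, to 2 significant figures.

∂h/∂x = (91.24 − 91.80) / (-210 − 0) = +0.002667
∂h/∂y = (92.70 − 91.80) / (200 − 0) = +0.004500
|∇h| = √(0.002667² + 0.004500²) = 0.005231

0.0052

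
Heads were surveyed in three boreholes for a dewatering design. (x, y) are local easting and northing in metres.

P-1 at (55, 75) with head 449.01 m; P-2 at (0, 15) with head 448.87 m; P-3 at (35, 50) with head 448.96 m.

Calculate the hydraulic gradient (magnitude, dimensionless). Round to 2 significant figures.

0.0029

Differences from P-1: to P-2 (Δx, Δy, Δh) = (-55, -60, -0.14); to P-3 = (-20, -25, -0.05).
Determinant of the coordinate differences = (-55)·(-25) − (-20)·(-60) = 175.
∂h/∂x = [(-0.14)·(-25) − (-0.05)·(-60)] / 175 = +0.002857
∂h/∂y = [(-55)·(-0.05) − (-20)·(-0.14)] / 175 = -0.0002857
|∇h| = √(0.002857² + -0.0002857²) = 0.002871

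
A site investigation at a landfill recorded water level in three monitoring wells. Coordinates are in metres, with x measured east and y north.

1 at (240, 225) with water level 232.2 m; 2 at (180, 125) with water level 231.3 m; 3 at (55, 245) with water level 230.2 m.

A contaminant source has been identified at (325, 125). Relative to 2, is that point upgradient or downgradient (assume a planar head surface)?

Differences from 1: to 2 (Δx, Δy, Δh) = (-60, -100, -0.9); to 3 = (-185, 20, -2.0).
Solve a·Δx + b·Δy = Δh: det = (-60)·20 − (-185)·(-100) = -19700.
∂h/∂x = [(-0.9)·20 − (-2.0)·(-100)] / -19700 = +0.01107
∂h/∂y = [(-60)·(-2.0) − (-185)·(-0.9)] / -19700 = +0.002360
Head at (325, 125) = 232.2 + (+0.01107)·(85) + (+0.002360)·(-100) = 232.90 m.
That is higher than the 231.3 m at 2, so the point is upgradient.

upgradient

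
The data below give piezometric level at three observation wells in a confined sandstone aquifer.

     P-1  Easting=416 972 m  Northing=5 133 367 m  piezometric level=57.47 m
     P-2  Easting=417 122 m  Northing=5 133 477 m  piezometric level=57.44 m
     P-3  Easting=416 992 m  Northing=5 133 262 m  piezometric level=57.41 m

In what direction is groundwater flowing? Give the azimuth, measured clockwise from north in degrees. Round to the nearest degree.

131°

Taking P-1 as reference: P-2−P-1 = (150, 110, -0.03); P-3−P-1 = (20, -105, -0.06).
Determinant of the coordinate differences = 150·(-105) − 20·110 = -17950.
∂h/∂x = [(-0.03)·(-105) − (-0.06)·110] / -17950 = -0.0005432
∂h/∂y = [150·(-0.06) − 20·(-0.03)] / -17950 = +0.0004680
Flow direction (−∇h) has components (+0.0005432 E, -0.0004680 N).
Azimuth = atan2(E, N) = atan2(+0.0005432, -0.0004680) = 130.7° ≈ 131°.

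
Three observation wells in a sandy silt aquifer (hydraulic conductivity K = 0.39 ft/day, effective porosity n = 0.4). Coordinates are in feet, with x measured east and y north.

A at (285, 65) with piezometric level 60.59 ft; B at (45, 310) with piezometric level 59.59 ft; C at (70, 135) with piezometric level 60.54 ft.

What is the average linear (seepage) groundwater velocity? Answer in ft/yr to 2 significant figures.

Taking A as reference: B−A = (-240, 245, -1.00); C−A = (-215, 70, -0.05).
Determinant of the coordinate differences = (-240)·70 − (-215)·245 = 35875.
∂h/∂x = [(-1.00)·70 − (-0.05)·245] / 35875 = -0.001610
∂h/∂y = [(-240)·(-0.05) − (-215)·(-1.00)] / 35875 = -0.005659
|∇h| = √(-0.001610² + -0.005659²) = 0.005884
Seepage velocity v = K·i/n = 0.39 × 0.005884 / 0.4 = 0.005737 ft/day = 2.095 ft/yr.

2.1 ft/yr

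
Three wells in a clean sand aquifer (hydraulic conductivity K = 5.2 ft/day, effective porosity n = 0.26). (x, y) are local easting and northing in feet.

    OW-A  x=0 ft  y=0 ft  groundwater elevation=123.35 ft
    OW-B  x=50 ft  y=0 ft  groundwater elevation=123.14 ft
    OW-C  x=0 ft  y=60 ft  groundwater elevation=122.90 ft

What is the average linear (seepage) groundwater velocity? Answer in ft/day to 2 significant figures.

∂h/∂x = (123.14 − 123.35) / (50 − 0) = -0.004200
∂h/∂y = (122.90 − 123.35) / (60 − 0) = -0.007500
|∇h| = √(-0.004200² + -0.007500²) = 0.008596
Seepage velocity v = K·i/n = 5.2 × 0.008596 / 0.26 = 0.1719 ft/day.

0.17 ft/day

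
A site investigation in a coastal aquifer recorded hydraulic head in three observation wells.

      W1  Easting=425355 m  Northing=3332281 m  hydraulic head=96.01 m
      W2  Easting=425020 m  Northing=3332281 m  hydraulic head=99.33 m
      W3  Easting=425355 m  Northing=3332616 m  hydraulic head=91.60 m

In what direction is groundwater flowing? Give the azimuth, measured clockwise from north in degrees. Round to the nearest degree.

037°

∂h/∂x = (99.33 − 96.01) / (425020 − 425355) = -0.009910
∂h/∂y = (91.60 − 96.01) / (3332616 − 3332281) = -0.01316
Flow direction (−∇h) has components (+0.009910 E, +0.01316 N).
Azimuth = atan2(E, N) = atan2(+0.009910, +0.01316) = 37.0° ≈ 037°.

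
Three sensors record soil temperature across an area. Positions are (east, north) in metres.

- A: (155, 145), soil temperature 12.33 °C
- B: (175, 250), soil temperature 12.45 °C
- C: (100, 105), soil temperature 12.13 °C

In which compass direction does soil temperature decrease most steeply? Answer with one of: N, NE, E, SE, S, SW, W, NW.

Three-point gradient (reference A): Δ to B = (20, 105, +0.12), Δ to C = (-55, -40, -0.20).
∂T/∂x = +0.003256, ∂T/∂y = +0.0005226 (det = 4975).
Steepest decrease is along −∇f = (-0.003256 E, -0.0005226 N) → west.

W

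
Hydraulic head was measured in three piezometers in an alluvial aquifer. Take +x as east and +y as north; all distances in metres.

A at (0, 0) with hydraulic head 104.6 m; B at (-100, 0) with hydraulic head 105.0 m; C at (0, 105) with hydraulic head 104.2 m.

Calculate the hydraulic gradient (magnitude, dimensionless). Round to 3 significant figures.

∂h/∂x = (105.0 − 104.6) / (-100 − 0) = -0.004000
∂h/∂y = (104.2 − 104.6) / (105 − 0) = -0.003810
|∇h| = √(-0.004000² + -0.003810²) = 0.005524

0.00552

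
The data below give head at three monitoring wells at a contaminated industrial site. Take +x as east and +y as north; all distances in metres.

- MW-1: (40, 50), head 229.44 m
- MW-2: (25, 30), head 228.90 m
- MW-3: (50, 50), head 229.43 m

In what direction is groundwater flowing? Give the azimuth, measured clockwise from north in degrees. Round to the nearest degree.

178°

With h = a·x + b·y + c and MW-1 as origin, the differences give:
  (-15)·a + (-20)·b = -0.54
  10·a + 0·b = -0.01
Eliminate b (×0 and ×(-20), subtract): 200·a = -0.200 → a = ∂h/∂x = -0.0010000
Back-substitute: b = ∂h/∂y = +0.02775.
Flow direction (−∇h) has components (+0.0010000 E, -0.02775 N).
Azimuth = atan2(E, N) = atan2(+0.0010000, -0.02775) = 177.9° ≈ 178°.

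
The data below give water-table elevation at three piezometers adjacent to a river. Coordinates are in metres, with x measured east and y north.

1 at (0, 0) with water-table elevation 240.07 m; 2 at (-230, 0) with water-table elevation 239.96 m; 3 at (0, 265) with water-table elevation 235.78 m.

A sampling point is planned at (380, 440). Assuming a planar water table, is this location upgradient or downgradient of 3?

∂h/∂x = (239.96 − 240.07) / (-230 − 0) = +0.0004783
∂h/∂y = (235.78 − 240.07) / (265 − 0) = -0.01619
Head at (380, 440) = 240.07 + (+0.0004783)·(380) + (-0.01619)·(440) = 233.13 m.
That is lower than the 235.78 m at 3, so the point is downgradient.

downgradient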